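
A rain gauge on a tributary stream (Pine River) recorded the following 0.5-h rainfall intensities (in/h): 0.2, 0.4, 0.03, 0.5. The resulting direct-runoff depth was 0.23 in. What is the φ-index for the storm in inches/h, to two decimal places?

Only the 2 blocks with intensity above φ contribute runoff: 0.4, 0.5 in/h.
Σ(I−φ)·Δt = d  ⇒  (0.4+0.5 − 2φ)·0.5 = 0.23
φ = (0.9000 − 0.23/0.5) / 2 = 0.22 in/h.

φ ≈ 0.22 in/h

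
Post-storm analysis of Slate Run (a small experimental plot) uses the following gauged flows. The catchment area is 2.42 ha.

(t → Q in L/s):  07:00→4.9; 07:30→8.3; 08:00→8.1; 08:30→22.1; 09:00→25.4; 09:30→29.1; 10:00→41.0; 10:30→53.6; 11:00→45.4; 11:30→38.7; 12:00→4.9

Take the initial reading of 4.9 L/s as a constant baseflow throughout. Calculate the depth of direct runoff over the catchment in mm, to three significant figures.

d ≈ 16.9 mm

Direct runoff: 0.0, 3.4, 3.2, 17.2, 20.5, 24.2, 36.1, 48.7, 40.5, 33.8, 0.0 L/s; ΣQ_DR = 227.6 L/s.
V = ΣQ_DR · Δt = 227.6 × 1800 s = 4.097 × 10^5 L.
Over A = 2.42 ha, depth = V / A = 16.9 mm.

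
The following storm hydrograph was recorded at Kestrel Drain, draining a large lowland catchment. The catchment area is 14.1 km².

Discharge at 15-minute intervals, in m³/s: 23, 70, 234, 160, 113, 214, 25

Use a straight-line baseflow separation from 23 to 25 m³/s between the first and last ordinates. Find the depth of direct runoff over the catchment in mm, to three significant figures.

d ≈ 42.8 mm

Direct runoff: 0.00, 46.67, 210.33, 136.00, 88.67, 189.33, 0.00 m³/s; ΣQ_DR = 671.0 m³/s.
V = ΣQ_DR · Δt = 671.0 × 900 s = 6.039 × 10^5 m³.
Over A = 14.1 km², depth = V / A = 42.8 mm.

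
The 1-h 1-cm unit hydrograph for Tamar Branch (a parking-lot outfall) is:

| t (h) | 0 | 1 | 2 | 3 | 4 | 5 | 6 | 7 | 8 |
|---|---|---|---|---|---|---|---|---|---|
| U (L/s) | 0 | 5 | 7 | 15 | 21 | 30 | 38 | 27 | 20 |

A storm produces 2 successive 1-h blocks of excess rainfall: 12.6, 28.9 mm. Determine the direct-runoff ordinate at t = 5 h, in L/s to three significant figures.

Q ≈ 98.5 L/s

By discrete convolution, Q_j = Σ (P_i / 10 mm) · U_{j−i}.
At t = 5 h (j=5): Q = (12.6/10)·30 + (28.9/10)·21 = 98.5 L/s.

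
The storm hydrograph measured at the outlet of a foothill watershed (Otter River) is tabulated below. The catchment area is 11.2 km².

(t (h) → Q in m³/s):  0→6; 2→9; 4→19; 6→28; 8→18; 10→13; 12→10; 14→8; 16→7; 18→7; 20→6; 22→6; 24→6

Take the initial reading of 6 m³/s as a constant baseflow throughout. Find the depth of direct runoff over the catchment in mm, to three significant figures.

Direct runoff: 0.0, 3.0, 13.0, 22.0, 12.0, 7.0, 4.0, 2.0, 1.0, 1.0, 0.0, 0.0, 0.0 m³/s; ΣQ_DR = 65.00 m³/s.
V = ΣQ_DR · Δt = 65.00 × 7200 s = 4.680 × 10^5 m³.
Over A = 11.2 km², depth = V / A = 41.8 mm.

d ≈ 41.8 mm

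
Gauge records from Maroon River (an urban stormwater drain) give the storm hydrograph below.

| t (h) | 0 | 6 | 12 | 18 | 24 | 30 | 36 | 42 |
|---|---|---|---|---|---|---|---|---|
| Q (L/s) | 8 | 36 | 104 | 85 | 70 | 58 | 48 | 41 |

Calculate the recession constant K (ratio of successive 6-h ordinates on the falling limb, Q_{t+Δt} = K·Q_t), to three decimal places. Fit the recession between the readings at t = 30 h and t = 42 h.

K ≈ 0.841

Using the recession-limb readings at t = 30 h and t = 42 h: Q falls from 58 to 41 L/s over 2 intervals.
K = (Q₂/Q₁)^(1/2) = (41/58)^(1/2) = 0.841.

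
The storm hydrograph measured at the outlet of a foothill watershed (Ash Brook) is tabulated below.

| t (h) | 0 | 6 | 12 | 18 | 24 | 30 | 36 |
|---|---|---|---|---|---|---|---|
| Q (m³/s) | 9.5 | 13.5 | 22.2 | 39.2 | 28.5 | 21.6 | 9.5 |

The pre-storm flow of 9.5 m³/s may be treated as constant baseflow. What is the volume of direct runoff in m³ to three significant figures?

Direct-runoff ordinates (Q − Q_b): 0.0, 4.0, 12.7, 29.7, 19.0, 12.1, 0.0 m³/s.
ΣQ_DR = 77.50 m³/s.
With Δt = 6 h = 21600 s, V = ΣQ_DR · Δt = 77.50 × 21600 = 1.67 × 10^6 m³.

V ≈ 1.67 × 10^6 m³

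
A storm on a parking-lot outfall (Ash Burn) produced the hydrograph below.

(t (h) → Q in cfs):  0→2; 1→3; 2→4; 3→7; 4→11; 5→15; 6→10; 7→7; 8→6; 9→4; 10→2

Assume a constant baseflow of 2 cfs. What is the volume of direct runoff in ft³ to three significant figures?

V ≈ 1.76 × 10^5 ft³

Direct-runoff ordinates (Q − Q_b): 0.0, 1.0, 2.0, 5.0, 9.0, 13.0, 8.0, 5.0, 4.0, 2.0, 0.0 cfs.
ΣQ_DR = 49.00 cfs.
With Δt = 1 h = 3600 s, V = ΣQ_DR · Δt = 49.00 × 3600 = 1.76 × 10^5 ft³.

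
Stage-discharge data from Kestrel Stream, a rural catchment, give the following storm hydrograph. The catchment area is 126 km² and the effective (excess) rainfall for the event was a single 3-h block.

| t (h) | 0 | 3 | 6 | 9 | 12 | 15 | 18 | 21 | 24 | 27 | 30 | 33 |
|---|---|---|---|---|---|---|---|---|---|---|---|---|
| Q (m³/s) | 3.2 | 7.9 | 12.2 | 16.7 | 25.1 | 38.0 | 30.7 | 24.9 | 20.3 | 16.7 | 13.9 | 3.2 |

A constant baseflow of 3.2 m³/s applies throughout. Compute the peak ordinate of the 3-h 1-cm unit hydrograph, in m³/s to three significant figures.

U_p ≈ 23.3 m³/s

Direct runoff: 0.0, 4.7, 9.0, 13.5, 21.9, 34.8, 27.5, 21.7, 17.1, 13.5, 10.7, 0.0 m³/s; ΣQ_DR = 174.4 m³/s, peak = 34.8 m³/s.
Runoff depth d = ΣQ_DR·Δt / A = 174.4 × 10800 / (126 km²) = 14.95 mm.
The 1-cm UH is the DRH scaled by (10 mm)/d, so U_p = 34.8 × 10/14.95 = 23.3 m³/s.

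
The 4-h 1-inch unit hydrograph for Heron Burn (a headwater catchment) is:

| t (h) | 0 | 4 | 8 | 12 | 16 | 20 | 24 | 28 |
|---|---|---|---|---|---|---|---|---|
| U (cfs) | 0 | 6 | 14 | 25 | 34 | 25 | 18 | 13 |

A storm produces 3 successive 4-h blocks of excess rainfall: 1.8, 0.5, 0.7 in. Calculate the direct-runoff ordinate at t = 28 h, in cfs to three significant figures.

Q ≈ 49.9 cfs

By discrete convolution, Q_j = Σ (P_i / 1 in) · U_{j−i}.
At t = 28 h (j=7): Q = (1.8/1)·13 + (0.5/1)·18 + (0.7/1)·25 = 49.9 cfs.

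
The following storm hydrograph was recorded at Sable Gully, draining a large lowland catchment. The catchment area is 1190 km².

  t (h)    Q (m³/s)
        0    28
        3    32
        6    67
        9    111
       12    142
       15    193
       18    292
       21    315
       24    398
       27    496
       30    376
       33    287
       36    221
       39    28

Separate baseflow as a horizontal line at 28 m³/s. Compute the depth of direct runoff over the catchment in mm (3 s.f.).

Direct runoff: 0.0, 4.0, 39.0, 83.0, 114.0, 165.0, 264.0, 287.0, 370.0, 468.0, 348.0, 259.0, 193.0, 0.0 m³/s; ΣQ_DR = 2594 m³/s.
V = ΣQ_DR · Δt = 2594 × 10800 s = 2.802 × 10^7 m³.
Over A = 1190 km², depth = V / A = 23.5 mm.

d ≈ 23.5 mm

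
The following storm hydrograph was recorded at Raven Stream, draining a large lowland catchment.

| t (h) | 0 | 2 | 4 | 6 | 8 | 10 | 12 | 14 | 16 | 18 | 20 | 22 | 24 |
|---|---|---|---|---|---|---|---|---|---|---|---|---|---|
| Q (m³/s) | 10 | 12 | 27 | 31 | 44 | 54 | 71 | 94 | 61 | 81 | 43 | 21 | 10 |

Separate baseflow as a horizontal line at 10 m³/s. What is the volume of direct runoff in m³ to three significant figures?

V ≈ 3.09 × 10^6 m³

Direct-runoff ordinates (Q − Q_b): 0.0, 2.0, 17.0, 21.0, 34.0, 44.0, 61.0, 84.0, 51.0, 71.0, 33.0, 11.0, 0.0 m³/s.
ΣQ_DR = 429.0 m³/s.
With Δt = 2 h = 7200 s, V = ΣQ_DR · Δt = 429.0 × 7200 = 3.09 × 10^6 m³.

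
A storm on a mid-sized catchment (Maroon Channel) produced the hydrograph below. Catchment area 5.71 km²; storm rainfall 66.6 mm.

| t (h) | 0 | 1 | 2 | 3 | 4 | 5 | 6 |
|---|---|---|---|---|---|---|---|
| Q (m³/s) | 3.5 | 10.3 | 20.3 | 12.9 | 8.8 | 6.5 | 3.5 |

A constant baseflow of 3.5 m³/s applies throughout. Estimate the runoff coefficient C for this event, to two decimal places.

C ≈ 0.39

ΣQ_DR = 41.30 m³/s; V = ΣQ_DR·Δt = 1.487 × 10^5 m³.
Runoff depth d = V / A = 26.04 mm.
C = d / P = 26.04 / 66.6 = 0.39.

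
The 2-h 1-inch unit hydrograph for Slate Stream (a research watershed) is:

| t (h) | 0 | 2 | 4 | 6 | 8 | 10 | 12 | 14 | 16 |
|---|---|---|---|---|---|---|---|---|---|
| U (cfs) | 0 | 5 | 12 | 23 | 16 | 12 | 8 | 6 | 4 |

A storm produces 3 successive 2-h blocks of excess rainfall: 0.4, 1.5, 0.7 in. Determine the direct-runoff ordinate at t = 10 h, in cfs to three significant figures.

By discrete convolution, Q_j = Σ (P_i / 1 in) · U_{j−i}.
At t = 10 h (j=5): Q = (0.4/1)·12 + (1.5/1)·16 + (0.7/1)·23 = 44.9 cfs.

Q ≈ 44.9 cfs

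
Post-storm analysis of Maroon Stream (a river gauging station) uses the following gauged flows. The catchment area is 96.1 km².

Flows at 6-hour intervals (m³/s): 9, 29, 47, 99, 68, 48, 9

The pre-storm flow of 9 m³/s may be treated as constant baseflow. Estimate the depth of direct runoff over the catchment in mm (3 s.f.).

d ≈ 55.3 mm

Direct runoff: 0.0, 20.0, 38.0, 90.0, 59.0, 39.0, 0.0 m³/s; ΣQ_DR = 246.0 m³/s.
V = ΣQ_DR · Δt = 246.0 × 21600 s = 5.314 × 10^6 m³.
Over A = 96.1 km², depth = V / A = 55.3 mm.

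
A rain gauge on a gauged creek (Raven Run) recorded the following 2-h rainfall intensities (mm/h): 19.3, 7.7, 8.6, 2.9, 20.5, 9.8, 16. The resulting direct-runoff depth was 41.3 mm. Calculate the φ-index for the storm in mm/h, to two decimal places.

Only the 3 blocks with intensity above φ contribute runoff: 19.3, 20.5, 16 mm/h.
Σ(I−φ)·Δt = d  ⇒  (19.3+20.5+16 − 3φ)·2 = 41.3
φ = (55.80 − 41.3/2) / 3 = 11.72 mm/h.

φ ≈ 11.72 mm/h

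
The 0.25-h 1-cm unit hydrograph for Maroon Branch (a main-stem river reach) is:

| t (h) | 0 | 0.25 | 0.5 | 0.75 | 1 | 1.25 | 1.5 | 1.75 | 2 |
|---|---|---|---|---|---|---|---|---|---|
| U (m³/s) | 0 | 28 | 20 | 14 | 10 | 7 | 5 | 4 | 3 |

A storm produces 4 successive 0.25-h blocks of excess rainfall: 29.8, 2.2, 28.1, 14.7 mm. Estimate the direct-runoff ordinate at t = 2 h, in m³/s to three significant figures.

Q ≈ 34.2 m³/s

By discrete convolution, Q_j = Σ (P_i / 10 mm) · U_{j−i}.
At t = 2 h (j=8): Q = (29.8/10)·3 + (2.2/10)·4 + (28.1/10)·5 + (14.7/10)·7 = 34.2 m³/s.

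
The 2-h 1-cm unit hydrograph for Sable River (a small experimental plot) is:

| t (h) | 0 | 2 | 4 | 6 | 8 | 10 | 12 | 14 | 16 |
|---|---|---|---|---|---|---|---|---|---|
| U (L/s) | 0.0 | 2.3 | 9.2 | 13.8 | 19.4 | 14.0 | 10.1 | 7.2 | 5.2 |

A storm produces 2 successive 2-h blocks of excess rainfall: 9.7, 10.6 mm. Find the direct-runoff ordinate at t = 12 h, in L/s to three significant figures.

Q ≈ 24.6 L/s

By discrete convolution, Q_j = Σ (P_i / 10 mm) · U_{j−i}.
At t = 12 h (j=6): Q = (9.7/10)·10.1 + (10.6/10)·14.0 = 24.6 L/s.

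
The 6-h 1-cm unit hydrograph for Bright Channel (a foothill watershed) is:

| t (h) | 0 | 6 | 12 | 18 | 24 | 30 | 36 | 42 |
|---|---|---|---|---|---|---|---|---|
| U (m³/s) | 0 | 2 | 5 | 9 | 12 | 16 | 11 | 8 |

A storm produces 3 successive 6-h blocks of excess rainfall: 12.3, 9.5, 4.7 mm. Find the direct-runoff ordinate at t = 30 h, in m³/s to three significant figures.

By discrete convolution, Q_j = Σ (P_i / 10 mm) · U_{j−i}.
At t = 30 h (j=5): Q = (12.3/10)·16 + (9.5/10)·12 + (4.7/10)·9 = 35.3 m³/s.

Q ≈ 35.3 m³/s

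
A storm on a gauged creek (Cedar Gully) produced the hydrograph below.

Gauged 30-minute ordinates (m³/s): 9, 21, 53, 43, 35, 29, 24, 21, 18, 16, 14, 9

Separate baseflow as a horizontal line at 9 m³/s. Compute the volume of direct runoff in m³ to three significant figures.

V ≈ 3.31 × 10^5 m³

Direct-runoff ordinates (Q − Q_b): 0.0, 12.0, 44.0, 34.0, 26.0, 20.0, 15.0, 12.0, 9.0, 7.0, 5.0, 0.0 m³/s.
ΣQ_DR = 184.0 m³/s.
With Δt = 0.5 h = 1800 s, V = ΣQ_DR · Δt = 184.0 × 1800 = 3.31 × 10^5 m³.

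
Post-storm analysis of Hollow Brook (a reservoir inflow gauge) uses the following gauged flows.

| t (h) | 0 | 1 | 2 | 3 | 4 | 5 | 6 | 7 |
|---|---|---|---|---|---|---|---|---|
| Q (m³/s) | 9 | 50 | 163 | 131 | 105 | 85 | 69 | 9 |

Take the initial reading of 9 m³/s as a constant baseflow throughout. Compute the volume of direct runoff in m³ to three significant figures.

V ≈ 1.98 × 10^6 m³

Direct-runoff ordinates (Q − Q_b): 0.0, 41.0, 154.0, 122.0, 96.0, 76.0, 60.0, 0.0 m³/s.
ΣQ_DR = 549.0 m³/s.
With Δt = 1 h = 3600 s, V = ΣQ_DR · Δt = 549.0 × 3600 = 1.98 × 10^6 m³.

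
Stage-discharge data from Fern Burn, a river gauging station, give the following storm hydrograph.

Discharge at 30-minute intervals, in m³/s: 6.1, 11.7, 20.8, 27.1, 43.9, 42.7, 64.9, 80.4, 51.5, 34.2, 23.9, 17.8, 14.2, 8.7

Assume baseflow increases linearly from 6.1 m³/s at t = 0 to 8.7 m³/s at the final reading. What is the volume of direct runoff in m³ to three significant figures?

V ≈ 6.20 × 10^5 m³

Direct-runoff ordinates (Q − Q_b): 0.00, 5.40, 14.30, 20.40, 37.00, 35.60, 57.60, 72.90, 43.80, 26.30, 15.80, 9.50, 5.70, 0.00 m³/s.
ΣQ_DR = 344.3 m³/s.
With Δt = 0.5 h = 1800 s, V = ΣQ_DR · Δt = 344.3 × 1800 = 6.20 × 10^5 m³.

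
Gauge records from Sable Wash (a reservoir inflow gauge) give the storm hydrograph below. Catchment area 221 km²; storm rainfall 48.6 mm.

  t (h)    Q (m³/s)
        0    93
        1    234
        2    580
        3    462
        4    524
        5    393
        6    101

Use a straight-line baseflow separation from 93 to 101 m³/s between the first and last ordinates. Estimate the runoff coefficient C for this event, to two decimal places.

ΣQ_DR = 1708 m³/s; V = ΣQ_DR·Δt = 6.149 × 10^6 m³.
Runoff depth d = V / A = 27.82 mm.
C = d / P = 27.82 / 48.6 = 0.57.

C ≈ 0.57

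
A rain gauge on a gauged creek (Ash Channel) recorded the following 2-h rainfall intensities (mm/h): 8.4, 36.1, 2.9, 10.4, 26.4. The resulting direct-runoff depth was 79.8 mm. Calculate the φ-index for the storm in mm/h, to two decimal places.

Only the 2 blocks with intensity above φ contribute runoff: 36.1, 26.4 mm/h.
Σ(I−φ)·Δt = d  ⇒  (36.1+26.4 − 2φ)·2 = 79.8
φ = (62.50 − 79.8/2) / 2 = 11.30 mm/h.

φ ≈ 11.30 mm/h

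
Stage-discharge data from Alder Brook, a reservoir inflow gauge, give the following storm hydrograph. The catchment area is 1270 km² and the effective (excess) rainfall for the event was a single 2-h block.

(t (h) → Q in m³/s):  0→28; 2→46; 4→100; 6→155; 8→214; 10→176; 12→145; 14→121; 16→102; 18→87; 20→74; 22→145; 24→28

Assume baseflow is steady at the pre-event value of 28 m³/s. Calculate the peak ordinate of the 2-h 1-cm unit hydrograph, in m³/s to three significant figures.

U_p ≈ 310 m³/s

Direct runoff: 0.0, 18.0, 72.0, 127.0, 186.0, 148.0, 117.0, 93.0, 74.0, 59.0, 46.0, 117.0, 0.0 m³/s; ΣQ_DR = 1057 m³/s, peak = 186.0 m³/s.
Runoff depth d = ΣQ_DR·Δt / A = 1057 × 7200 / (1270 km²) = 5.992 mm.
The 1-cm UH is the DRH scaled by (10 mm)/d, so U_p = 186.0 × 10/5.992 = 310 m³/s.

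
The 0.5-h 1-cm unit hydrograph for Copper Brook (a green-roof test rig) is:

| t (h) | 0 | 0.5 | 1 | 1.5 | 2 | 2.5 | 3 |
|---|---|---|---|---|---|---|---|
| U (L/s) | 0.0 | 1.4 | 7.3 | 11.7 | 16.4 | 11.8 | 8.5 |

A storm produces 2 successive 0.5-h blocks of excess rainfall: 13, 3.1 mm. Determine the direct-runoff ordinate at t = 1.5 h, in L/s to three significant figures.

Q ≈ 17.5 L/s

By discrete convolution, Q_j = Σ (P_i / 10 mm) · U_{j−i}.
At t = 1.5 h (j=3): Q = (13/10)·11.7 + (3.1/10)·7.3 = 17.5 L/s.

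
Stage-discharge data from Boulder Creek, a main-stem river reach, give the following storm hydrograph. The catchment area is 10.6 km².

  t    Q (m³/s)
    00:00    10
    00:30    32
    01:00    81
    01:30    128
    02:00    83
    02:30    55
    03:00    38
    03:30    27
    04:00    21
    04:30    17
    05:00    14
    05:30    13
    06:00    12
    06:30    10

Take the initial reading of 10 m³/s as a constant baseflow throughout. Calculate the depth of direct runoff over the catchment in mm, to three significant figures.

Direct runoff: 0.0, 22.0, 71.0, 118.0, 73.0, 45.0, 28.0, 17.0, 11.0, 7.0, 4.0, 3.0, 2.0, 0.0 m³/s; ΣQ_DR = 401.0 m³/s.
V = ΣQ_DR · Δt = 401.0 × 1800 s = 7.218 × 10^5 m³.
Over A = 10.6 km², depth = V / A = 68.1 mm.

d ≈ 68.1 mm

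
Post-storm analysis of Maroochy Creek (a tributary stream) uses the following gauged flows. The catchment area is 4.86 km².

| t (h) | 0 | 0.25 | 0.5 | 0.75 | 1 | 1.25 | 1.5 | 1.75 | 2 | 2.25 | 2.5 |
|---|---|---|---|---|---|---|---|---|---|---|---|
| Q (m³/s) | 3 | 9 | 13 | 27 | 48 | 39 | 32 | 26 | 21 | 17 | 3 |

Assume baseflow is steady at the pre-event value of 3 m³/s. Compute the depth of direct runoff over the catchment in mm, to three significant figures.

d ≈ 38.0 mm

Direct runoff: 0.0, 6.0, 10.0, 24.0, 45.0, 36.0, 29.0, 23.0, 18.0, 14.0, 0.0 m³/s; ΣQ_DR = 205.0 m³/s.
V = ΣQ_DR · Δt = 205.0 × 900 s = 1.845 × 10^5 m³.
Over A = 4.86 km², depth = V / A = 38.0 mm.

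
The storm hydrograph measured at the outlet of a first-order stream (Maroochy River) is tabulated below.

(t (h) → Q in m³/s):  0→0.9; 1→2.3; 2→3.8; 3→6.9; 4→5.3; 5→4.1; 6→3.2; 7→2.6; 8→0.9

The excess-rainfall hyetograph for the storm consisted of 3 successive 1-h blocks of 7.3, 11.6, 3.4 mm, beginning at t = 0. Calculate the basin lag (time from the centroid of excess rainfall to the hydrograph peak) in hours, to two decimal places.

t_L ≈ 1.67 h

Centroid of excess rainfall: t_c = Σ P_i·t̄_i / ΣP_i = 1.3251 h (block centres at 0.5, 1.5, 2.5 h).
Hydrograph peak occurs at t = 3 h, so basin lag t_L = 3 − 1.3251 = 1.67 h.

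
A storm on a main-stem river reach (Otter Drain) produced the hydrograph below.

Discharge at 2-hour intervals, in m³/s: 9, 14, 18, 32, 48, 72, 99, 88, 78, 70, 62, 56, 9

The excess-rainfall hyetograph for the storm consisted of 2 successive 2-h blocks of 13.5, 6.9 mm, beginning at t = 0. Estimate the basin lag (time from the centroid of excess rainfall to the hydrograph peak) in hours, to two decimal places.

t_L ≈ 10.32 h

Centroid of excess rainfall: t_c = Σ P_i·t̄_i / ΣP_i = 1.6765 h (block centres at 1, 3 h).
Hydrograph peak occurs at t = 12 h, so basin lag t_L = 12 − 1.6765 = 10.32 h.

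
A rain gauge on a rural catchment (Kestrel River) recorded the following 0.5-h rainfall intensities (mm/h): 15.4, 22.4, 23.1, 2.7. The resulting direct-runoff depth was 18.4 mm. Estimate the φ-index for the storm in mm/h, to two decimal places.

Only the 3 blocks with intensity above φ contribute runoff: 15.4, 22.4, 23.1 mm/h.
Σ(I−φ)·Δt = d  ⇒  (15.4+22.4+23.1 − 3φ)·0.5 = 18.4
φ = (60.90 − 18.4/0.5) / 3 = 8.03 mm/h.

φ ≈ 8.03 mm/h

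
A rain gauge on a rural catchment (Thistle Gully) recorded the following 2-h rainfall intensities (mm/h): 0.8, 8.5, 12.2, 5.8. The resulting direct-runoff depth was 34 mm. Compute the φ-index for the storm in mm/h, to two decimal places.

φ ≈ 3.17 mm/h

Only the 3 blocks with intensity above φ contribute runoff: 8.5, 12.2, 5.8 mm/h.
Σ(I−φ)·Δt = d  ⇒  (8.5+12.2+5.8 − 3φ)·2 = 34
φ = (26.50 − 34/2) / 3 = 3.17 mm/h.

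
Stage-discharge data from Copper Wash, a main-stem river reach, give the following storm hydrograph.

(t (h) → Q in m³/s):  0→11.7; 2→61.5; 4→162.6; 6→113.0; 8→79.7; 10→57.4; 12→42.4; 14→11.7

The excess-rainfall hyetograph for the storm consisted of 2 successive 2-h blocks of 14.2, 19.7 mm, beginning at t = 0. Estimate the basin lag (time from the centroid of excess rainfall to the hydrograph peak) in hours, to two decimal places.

t_L ≈ 1.84 h

Centroid of excess rainfall: t_c = Σ P_i·t̄_i / ΣP_i = 2.1622 h (block centres at 1, 3 h).
Hydrograph peak occurs at t = 4 h, so basin lag t_L = 4 − 2.1622 = 1.84 h.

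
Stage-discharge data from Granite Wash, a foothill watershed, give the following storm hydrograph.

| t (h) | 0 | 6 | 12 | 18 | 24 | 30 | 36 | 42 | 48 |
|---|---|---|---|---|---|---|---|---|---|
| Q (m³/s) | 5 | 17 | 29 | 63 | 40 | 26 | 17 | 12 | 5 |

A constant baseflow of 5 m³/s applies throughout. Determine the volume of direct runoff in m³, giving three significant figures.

Direct-runoff ordinates (Q − Q_b): 0.0, 12.0, 24.0, 58.0, 35.0, 21.0, 12.0, 7.0, 0.0 m³/s.
ΣQ_DR = 169.0 m³/s.
With Δt = 6 h = 21600 s, V = ΣQ_DR · Δt = 169.0 × 21600 = 3.65 × 10^6 m³.

V ≈ 3.65 × 10^6 m³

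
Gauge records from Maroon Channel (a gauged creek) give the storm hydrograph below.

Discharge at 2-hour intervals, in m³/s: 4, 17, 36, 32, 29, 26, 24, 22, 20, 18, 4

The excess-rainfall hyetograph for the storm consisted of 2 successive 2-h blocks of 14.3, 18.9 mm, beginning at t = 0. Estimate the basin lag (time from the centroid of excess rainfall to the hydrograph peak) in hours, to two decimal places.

t_L ≈ 1.86 h

Centroid of excess rainfall: t_c = Σ P_i·t̄_i / ΣP_i = 2.1386 h (block centres at 1, 3 h).
Hydrograph peak occurs at t = 4 h, so basin lag t_L = 4 − 2.1386 = 1.86 h.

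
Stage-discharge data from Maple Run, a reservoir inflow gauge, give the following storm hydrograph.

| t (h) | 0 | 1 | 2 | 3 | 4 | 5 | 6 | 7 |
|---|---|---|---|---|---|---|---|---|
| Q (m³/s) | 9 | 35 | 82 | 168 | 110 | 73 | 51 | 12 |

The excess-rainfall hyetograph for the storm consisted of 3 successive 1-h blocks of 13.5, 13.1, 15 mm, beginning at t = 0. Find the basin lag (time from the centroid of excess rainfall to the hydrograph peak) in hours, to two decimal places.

Centroid of excess rainfall: t_c = Σ P_i·t̄_i / ΣP_i = 1.5361 h (block centres at 0.5, 1.5, 2.5 h).
Hydrograph peak occurs at t = 3 h, so basin lag t_L = 3 − 1.5361 = 1.46 h.

t_L ≈ 1.46 h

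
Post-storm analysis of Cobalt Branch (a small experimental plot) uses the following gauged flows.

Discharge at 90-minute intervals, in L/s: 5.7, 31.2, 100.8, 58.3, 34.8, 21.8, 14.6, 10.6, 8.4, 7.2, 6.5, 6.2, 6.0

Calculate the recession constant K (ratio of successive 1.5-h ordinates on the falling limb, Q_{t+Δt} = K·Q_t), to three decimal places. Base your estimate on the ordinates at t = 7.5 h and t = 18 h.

Using the recession-limb readings at t = 7.5 h and t = 18 h: Q falls from 21.8 to 6.0 L/s over 7 intervals.
K = (Q₂/Q₁)^(1/7) = (6.0/21.8)^(1/7) = 0.832.

K ≈ 0.832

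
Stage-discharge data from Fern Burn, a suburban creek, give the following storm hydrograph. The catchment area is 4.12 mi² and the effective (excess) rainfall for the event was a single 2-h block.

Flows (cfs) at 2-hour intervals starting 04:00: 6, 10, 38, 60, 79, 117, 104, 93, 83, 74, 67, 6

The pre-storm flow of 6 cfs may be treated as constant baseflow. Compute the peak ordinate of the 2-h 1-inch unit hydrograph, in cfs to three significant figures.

U_p ≈ 222 cfs

Direct runoff: 0.0, 4.0, 32.0, 54.0, 73.0, 111.0, 98.0, 87.0, 77.0, 68.0, 61.0, 0.0 cfs; ΣQ_DR = 665.0 cfs, peak = 111.0 cfs.
Runoff depth d = ΣQ_DR·Δt / A = 665.0 × 7200 / (4.12 mi²) = 0.5002 in.
The 1-inch UH is the DRH scaled by (1 in)/d, so U_p = 111.0 × 1/0.5002 = 222 cfs.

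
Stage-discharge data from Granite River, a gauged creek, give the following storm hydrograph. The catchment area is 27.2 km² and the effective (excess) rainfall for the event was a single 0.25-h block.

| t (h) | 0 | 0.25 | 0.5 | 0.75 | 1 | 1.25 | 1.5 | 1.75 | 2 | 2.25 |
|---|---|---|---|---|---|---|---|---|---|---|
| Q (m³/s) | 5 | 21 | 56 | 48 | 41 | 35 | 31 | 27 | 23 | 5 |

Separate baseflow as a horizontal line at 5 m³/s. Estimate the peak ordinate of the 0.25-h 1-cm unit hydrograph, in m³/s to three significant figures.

U_p ≈ 63.7 m³/s

Direct runoff: 0.0, 16.0, 51.0, 43.0, 36.0, 30.0, 26.0, 22.0, 18.0, 0.0 m³/s; ΣQ_DR = 242.0 m³/s, peak = 51.0 m³/s.
Runoff depth d = ΣQ_DR·Δt / A = 242.0 × 900 / (27.2 km²) = 8.007 mm.
The 1-cm UH is the DRH scaled by (10 mm)/d, so U_p = 51.0 × 10/8.007 = 63.7 m³/s.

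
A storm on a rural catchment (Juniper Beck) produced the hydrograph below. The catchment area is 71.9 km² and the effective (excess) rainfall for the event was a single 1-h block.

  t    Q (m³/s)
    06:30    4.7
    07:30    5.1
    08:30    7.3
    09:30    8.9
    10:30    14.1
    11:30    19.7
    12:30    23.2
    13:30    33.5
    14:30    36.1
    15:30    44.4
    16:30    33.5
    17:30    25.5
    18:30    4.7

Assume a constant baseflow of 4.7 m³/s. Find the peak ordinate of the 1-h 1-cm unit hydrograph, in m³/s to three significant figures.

Direct runoff: 0.0, 0.4, 2.6, 4.2, 9.4, 15.0, 18.5, 28.8, 31.4, 39.7, 28.8, 20.8, 0.0 m³/s; ΣQ_DR = 199.6 m³/s, peak = 39.7 m³/s.
Runoff depth d = ΣQ_DR·Δt / A = 199.6 × 3600 / (71.9 km²) = 9.994 mm.
The 1-cm UH is the DRH scaled by (10 mm)/d, so U_p = 39.7 × 10/9.994 = 39.7 m³/s.

U_p ≈ 39.7 m³/s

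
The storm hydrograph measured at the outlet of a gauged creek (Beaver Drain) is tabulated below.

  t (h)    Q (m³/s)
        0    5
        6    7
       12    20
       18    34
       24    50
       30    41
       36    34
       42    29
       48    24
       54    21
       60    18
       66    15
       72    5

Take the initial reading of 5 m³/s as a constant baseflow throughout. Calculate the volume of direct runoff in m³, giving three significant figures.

Direct-runoff ordinates (Q − Q_b): 0.0, 2.0, 15.0, 29.0, 45.0, 36.0, 29.0, 24.0, 19.0, 16.0, 13.0, 10.0, 0.0 m³/s.
ΣQ_DR = 238.0 m³/s.
With Δt = 6 h = 21600 s, V = ΣQ_DR · Δt = 238.0 × 21600 = 5.14 × 10^6 m³.

V ≈ 5.14 × 10^6 m³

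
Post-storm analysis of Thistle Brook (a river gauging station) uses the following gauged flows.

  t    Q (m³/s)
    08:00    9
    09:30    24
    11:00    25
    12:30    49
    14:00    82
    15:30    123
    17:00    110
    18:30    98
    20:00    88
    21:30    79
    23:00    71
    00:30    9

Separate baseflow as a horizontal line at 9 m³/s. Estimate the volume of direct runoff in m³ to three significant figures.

Direct-runoff ordinates (Q − Q_b): 0.0, 15.0, 16.0, 40.0, 73.0, 114.0, 101.0, 89.0, 79.0, 70.0, 62.0, 0.0 m³/s.
ΣQ_DR = 659.0 m³/s.
With Δt = 1.5 h = 5400 s, V = ΣQ_DR · Δt = 659.0 × 5400 = 3.56 × 10^6 m³.

V ≈ 3.56 × 10^6 m³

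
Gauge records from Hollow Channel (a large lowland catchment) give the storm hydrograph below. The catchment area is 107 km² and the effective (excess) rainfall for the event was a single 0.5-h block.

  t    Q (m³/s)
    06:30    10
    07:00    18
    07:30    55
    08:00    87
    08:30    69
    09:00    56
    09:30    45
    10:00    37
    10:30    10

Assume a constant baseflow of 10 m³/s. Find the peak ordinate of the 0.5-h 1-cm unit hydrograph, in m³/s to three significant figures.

U_p ≈ 154 m³/s

Direct runoff: 0.0, 8.0, 45.0, 77.0, 59.0, 46.0, 35.0, 27.0, 0.0 m³/s; ΣQ_DR = 297.0 m³/s, peak = 77.0 m³/s.
Runoff depth d = ΣQ_DR·Δt / A = 297.0 × 1800 / (107 km²) = 4.996 mm.
The 1-cm UH is the DRH scaled by (10 mm)/d, so U_p = 77.0 × 10/4.996 = 154 m³/s.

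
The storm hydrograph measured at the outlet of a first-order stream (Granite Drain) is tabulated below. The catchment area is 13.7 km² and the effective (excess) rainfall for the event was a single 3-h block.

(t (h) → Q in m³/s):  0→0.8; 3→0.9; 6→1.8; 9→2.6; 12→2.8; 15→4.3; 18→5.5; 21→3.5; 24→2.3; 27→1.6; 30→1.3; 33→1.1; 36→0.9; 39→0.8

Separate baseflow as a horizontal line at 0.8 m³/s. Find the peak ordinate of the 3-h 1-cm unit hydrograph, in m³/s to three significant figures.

Direct runoff: 0.0, 0.1, 1.0, 1.8, 2.0, 3.5, 4.7, 2.7, 1.5, 0.8, 0.5, 0.3, 0.1, 0.0 m³/s; ΣQ_DR = 19.00 m³/s, peak = 4.7 m³/s.
Runoff depth d = ΣQ_DR·Δt / A = 19.00 × 10800 / (13.7 km²) = 14.98 mm.
The 1-cm UH is the DRH scaled by (10 mm)/d, so U_p = 4.7 × 10/14.98 = 3.14 m³/s.

U_p ≈ 3.14 m³/s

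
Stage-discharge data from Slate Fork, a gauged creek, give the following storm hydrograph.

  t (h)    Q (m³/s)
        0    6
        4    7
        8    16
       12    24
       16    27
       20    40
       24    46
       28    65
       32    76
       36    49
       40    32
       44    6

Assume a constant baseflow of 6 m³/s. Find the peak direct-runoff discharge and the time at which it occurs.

Subtracting baseflow gives direct-runoff ordinates: 0.0, 1.0, 10.0, 18.0, 21.0, 34.0, 40.0, 59.0, 70.0, 43.0, 26.0, 0.0 m³/s.
The maximum is 70.0 m³/s, occurring at the reading for t = 32 h.

Q_p = 70.0 m³/s at t = 32 h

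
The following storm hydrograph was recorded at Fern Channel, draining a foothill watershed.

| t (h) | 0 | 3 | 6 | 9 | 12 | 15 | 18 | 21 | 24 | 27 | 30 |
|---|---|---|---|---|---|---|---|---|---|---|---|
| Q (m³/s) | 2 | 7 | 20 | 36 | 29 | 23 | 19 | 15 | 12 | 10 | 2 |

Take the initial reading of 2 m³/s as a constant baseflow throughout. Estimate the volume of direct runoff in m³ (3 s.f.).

V ≈ 1.65 × 10^6 m³

Direct-runoff ordinates (Q − Q_b): 0.0, 5.0, 18.0, 34.0, 27.0, 21.0, 17.0, 13.0, 10.0, 8.0, 0.0 m³/s.
ΣQ_DR = 153.0 m³/s.
With Δt = 3 h = 10800 s, V = ΣQ_DR · Δt = 153.0 × 10800 = 1.65 × 10^6 m³.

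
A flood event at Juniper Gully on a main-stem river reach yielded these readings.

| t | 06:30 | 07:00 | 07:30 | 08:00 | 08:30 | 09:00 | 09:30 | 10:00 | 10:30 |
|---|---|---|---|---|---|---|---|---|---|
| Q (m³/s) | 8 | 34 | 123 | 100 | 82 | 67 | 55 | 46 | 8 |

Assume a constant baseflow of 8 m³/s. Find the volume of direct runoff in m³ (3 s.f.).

V ≈ 8.12 × 10^5 m³

Direct-runoff ordinates (Q − Q_b): 0.0, 26.0, 115.0, 92.0, 74.0, 59.0, 47.0, 38.0, 0.0 m³/s.
ΣQ_DR = 451.0 m³/s.
With Δt = 0.5 h = 1800 s, V = ΣQ_DR · Δt = 451.0 × 1800 = 8.12 × 10^5 m³.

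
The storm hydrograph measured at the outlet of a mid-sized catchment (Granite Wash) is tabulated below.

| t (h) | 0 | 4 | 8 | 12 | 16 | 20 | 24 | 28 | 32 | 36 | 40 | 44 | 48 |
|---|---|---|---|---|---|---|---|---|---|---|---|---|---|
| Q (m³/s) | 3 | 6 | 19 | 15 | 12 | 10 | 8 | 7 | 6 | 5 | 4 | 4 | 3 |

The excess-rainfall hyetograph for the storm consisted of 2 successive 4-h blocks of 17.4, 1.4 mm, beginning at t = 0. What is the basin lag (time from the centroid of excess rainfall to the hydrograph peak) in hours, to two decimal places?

t_L ≈ 5.70 h

Centroid of excess rainfall: t_c = Σ P_i·t̄_i / ΣP_i = 2.2979 h (block centres at 2, 6 h).
Hydrograph peak occurs at t = 8 h, so basin lag t_L = 8 − 2.2979 = 5.70 h.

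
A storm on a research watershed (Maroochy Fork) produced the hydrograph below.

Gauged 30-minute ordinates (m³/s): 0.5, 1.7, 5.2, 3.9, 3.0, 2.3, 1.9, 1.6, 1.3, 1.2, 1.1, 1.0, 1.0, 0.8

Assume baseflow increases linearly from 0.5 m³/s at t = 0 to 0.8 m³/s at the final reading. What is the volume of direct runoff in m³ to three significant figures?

Direct-runoff ordinates (Q − Q_b): 0.00, 1.18, 4.65, 3.33, 2.41, 1.68, 1.26, 0.94, 0.62, 0.49, 0.37, 0.25, 0.22, 0.00 m³/s.
ΣQ_DR = 17.40 m³/s.
With Δt = 0.5 h = 1800 s, V = ΣQ_DR · Δt = 17.40 × 1800 = 31300 m³.

V ≈ 31300 m³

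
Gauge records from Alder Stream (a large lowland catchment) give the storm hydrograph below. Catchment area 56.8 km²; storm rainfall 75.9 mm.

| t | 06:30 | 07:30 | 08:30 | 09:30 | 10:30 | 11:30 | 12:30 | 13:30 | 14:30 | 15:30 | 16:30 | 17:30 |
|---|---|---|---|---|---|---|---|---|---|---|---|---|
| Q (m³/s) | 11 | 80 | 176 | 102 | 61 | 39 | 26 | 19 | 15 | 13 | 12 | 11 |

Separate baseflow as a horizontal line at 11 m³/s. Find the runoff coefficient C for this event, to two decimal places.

ΣQ_DR = 433.0 m³/s; V = ΣQ_DR·Δt = 1.559 × 10^6 m³.
Runoff depth d = V / A = 27.44 mm.
C = d / P = 27.44 / 75.9 = 0.36.

C ≈ 0.36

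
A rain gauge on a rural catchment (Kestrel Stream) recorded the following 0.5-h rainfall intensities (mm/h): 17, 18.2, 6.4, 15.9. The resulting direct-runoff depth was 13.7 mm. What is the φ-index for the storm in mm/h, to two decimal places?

Only the 3 blocks with intensity above φ contribute runoff: 17, 18.2, 15.9 mm/h.
Σ(I−φ)·Δt = d  ⇒  (17+18.2+15.9 − 3φ)·0.5 = 13.7
φ = (51.10 − 13.7/0.5) / 3 = 7.90 mm/h.

φ ≈ 7.90 mm/h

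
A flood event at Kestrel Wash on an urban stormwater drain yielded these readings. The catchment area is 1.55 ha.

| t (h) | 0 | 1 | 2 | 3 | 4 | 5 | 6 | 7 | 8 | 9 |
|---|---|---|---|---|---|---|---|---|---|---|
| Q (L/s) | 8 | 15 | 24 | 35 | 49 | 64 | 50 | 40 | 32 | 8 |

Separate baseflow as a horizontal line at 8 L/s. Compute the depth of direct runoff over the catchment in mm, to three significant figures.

d ≈ 56.9 mm

Direct runoff: 0.0, 7.0, 16.0, 27.0, 41.0, 56.0, 42.0, 32.0, 24.0, 0.0 L/s; ΣQ_DR = 245.0 L/s.
V = ΣQ_DR · Δt = 245.0 × 3600 s = 8.820 × 10^5 L.
Over A = 1.55 ha, depth = V / A = 56.9 mm.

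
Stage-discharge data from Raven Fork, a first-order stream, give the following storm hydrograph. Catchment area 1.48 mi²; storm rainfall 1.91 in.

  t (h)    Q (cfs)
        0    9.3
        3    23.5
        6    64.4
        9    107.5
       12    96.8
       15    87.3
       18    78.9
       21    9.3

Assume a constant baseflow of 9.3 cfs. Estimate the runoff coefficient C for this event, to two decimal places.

C ≈ 0.66

ΣQ_DR = 402.6 cfs; V = ΣQ_DR·Δt = 4.348 × 10^6 ft³.
Runoff depth d = V / A = 1.265 in.
C = d / P = 1.265 / 1.91 = 0.66.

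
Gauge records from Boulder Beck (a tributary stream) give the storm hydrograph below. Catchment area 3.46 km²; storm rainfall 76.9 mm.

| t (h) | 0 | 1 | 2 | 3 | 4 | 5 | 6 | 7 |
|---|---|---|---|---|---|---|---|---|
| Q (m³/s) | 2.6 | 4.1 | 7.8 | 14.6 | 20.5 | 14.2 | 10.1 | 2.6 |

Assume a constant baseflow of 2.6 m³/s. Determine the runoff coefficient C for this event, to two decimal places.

ΣQ_DR = 55.70 m³/s; V = ΣQ_DR·Δt = 2.005 × 10^5 m³.
Runoff depth d = V / A = 57.95 mm.
C = d / P = 57.95 / 76.9 = 0.75.

C ≈ 0.75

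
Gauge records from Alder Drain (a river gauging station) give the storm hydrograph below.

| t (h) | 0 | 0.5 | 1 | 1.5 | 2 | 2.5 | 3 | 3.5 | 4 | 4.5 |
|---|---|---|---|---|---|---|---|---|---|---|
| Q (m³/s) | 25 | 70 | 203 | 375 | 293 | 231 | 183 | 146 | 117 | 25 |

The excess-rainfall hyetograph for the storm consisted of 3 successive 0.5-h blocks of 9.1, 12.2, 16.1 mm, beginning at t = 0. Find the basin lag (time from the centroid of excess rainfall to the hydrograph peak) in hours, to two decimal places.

t_L ≈ 0.66 h

Centroid of excess rainfall: t_c = Σ P_i·t̄_i / ΣP_i = 0.8436 h (block centres at 0.25, 0.75, 1.25 h).
Hydrograph peak occurs at t = 1.5 h, so basin lag t_L = 1.5 − 0.8436 = 0.66 h.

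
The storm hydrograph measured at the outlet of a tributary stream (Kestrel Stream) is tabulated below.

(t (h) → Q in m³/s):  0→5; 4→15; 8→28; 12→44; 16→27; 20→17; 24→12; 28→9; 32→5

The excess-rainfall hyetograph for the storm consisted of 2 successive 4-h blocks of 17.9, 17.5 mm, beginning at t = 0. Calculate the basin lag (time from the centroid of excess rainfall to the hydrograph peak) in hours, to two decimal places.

Centroid of excess rainfall: t_c = Σ P_i·t̄_i / ΣP_i = 3.9774 h (block centres at 2, 6 h).
Hydrograph peak occurs at t = 12 h, so basin lag t_L = 12 − 3.9774 = 8.02 h.

t_L ≈ 8.02 h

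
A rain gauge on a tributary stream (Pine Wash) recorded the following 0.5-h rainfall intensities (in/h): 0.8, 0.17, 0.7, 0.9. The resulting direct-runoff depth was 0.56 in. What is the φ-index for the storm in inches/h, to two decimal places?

φ ≈ 0.43 in/h

Only the 3 blocks with intensity above φ contribute runoff: 0.8, 0.7, 0.9 in/h.
Σ(I−φ)·Δt = d  ⇒  (0.8+0.7+0.9 − 3φ)·0.5 = 0.56
φ = (2.400 − 0.56/0.5) / 3 = 0.43 in/h.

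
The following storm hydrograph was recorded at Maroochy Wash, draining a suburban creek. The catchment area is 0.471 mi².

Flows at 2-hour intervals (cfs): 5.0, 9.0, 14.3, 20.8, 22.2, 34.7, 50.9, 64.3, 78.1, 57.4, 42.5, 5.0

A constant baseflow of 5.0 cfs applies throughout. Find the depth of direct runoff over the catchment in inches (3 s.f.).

Direct runoff: 0.0, 4.0, 9.3, 15.8, 17.2, 29.7, 45.9, 59.3, 73.1, 52.4, 37.5, 0.0 cfs; ΣQ_DR = 344.2 cfs.
V = ΣQ_DR · Δt = 344.2 × 7200 s = 2.478 × 10^6 ft³.
Over A = 0.471 mi², depth = V / A = 2.26 in.

d ≈ 2.26 in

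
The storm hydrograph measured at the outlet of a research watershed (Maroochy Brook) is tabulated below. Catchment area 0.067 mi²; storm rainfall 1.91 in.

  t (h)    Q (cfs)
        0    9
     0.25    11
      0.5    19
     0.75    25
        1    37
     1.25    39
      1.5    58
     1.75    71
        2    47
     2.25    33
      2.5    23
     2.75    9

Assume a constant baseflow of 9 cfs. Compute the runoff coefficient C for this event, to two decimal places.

ΣQ_DR = 273.0 cfs; V = ΣQ_DR·Δt = 2.457 × 10^5 ft³.
Runoff depth d = V / A = 1.578 in.
C = d / P = 1.578 / 1.91 = 0.83.

C ≈ 0.83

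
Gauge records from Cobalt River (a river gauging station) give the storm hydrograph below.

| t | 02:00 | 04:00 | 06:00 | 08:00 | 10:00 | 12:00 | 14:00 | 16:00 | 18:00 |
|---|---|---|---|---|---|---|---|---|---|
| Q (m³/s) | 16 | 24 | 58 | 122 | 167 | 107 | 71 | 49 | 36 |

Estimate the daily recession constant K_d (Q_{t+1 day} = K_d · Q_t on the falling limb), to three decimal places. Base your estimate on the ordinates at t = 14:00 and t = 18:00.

Between t = 14:00 and t = 18:00 the flow falls from 71 to 36 m³/s over 2×2 h = 4 h.
Per-interval ratio K = (36/71)^(1/2) = 0.7121; K_d = K^(24/2) = 0.017.

K_d ≈ 0.017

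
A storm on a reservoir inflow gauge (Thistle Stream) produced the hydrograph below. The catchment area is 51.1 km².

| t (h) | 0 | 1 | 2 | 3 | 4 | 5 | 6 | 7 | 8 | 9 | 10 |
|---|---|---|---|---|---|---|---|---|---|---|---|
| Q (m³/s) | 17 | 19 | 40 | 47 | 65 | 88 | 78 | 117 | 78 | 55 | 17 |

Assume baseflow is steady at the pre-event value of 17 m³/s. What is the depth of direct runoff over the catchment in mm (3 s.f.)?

d ≈ 30.6 mm

Direct runoff: 0.0, 2.0, 23.0, 30.0, 48.0, 71.0, 61.0, 100.0, 61.0, 38.0, 0.0 m³/s; ΣQ_DR = 434.0 m³/s.
V = ΣQ_DR · Δt = 434.0 × 3600 s = 1.562 × 10^6 m³.
Over A = 51.1 km², depth = V / A = 30.6 mm.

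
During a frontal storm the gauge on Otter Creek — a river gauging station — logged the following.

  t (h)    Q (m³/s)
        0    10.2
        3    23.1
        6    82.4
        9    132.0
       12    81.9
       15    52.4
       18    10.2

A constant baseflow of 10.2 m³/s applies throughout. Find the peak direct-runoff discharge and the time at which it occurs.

Q_p = 121.8 m³/s at t = 9 h

Subtracting baseflow gives direct-runoff ordinates: 0.0, 12.9, 72.2, 121.8, 71.7, 42.2, 0.0 m³/s.
The maximum is 121.8 m³/s, occurring at the reading for t = 9 h.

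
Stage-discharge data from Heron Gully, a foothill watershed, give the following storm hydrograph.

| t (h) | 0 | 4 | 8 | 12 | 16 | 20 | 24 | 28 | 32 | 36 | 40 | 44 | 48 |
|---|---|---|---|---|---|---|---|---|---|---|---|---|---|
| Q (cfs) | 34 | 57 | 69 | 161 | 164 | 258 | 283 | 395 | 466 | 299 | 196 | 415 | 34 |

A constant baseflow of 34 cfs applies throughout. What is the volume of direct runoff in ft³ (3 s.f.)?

Direct-runoff ordinates (Q − Q_b): 0.0, 23.0, 35.0, 127.0, 130.0, 224.0, 249.0, 361.0, 432.0, 265.0, 162.0, 381.0, 0.0 cfs.
ΣQ_DR = 2389 cfs.
With Δt = 4 h = 14400 s, V = ΣQ_DR · Δt = 2389 × 14400 = 3.44 × 10^7 ft³.

V ≈ 3.44 × 10^7 ft³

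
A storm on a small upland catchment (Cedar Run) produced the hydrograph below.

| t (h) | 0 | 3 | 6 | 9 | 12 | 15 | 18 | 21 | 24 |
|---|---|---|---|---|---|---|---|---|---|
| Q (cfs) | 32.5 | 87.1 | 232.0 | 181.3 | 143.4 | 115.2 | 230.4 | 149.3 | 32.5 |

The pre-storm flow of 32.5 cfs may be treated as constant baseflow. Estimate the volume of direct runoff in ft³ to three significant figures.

V ≈ 9.84 × 10^6 ft³

Direct-runoff ordinates (Q − Q_b): 0.0, 54.6, 199.5, 148.8, 110.9, 82.7, 197.9, 116.8, 0.0 cfs.
ΣQ_DR = 911.2 cfs.
With Δt = 3 h = 10800 s, V = ΣQ_DR · Δt = 911.2 × 10800 = 9.84 × 10^6 ft³.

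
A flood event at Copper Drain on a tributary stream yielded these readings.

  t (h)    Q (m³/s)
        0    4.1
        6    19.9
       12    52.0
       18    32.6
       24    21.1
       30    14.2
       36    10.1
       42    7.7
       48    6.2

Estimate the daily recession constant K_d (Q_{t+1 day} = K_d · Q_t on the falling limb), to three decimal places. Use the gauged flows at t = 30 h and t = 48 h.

K_d ≈ 0.331

Between t = 30 h and t = 48 h the flow falls from 14.2 to 6.2 m³/s over 3×6 h = 18 h.
Per-interval ratio K = (6.2/14.2)^(1/3) = 0.7586; K_d = K^(24/6) = 0.331.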